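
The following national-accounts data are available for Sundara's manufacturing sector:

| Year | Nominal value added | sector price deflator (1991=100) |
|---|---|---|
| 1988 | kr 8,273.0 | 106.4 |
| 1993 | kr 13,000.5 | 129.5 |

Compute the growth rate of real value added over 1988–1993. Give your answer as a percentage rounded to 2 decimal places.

Deflate each year: 1988 → 8273.0/1.064 = 7775.38; 1993 → 13000.5/1.295 = 10039.00.
So real value added changed by 10039.00/7775.38 − 1 = 0.2911, i.e. 29.11%.

29.11%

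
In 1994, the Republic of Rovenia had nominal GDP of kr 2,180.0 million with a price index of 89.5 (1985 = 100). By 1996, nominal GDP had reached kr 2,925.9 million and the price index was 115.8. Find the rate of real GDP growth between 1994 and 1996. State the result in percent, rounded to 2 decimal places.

Deflate each year: 1994 → 2180.0/0.895 = 2435.75; 1996 → 2925.9/1.158 = 2526.68.
So real GDP changed by 2526.68/2435.75 − 1 = 0.0373, i.e. 3.73%.

3.73%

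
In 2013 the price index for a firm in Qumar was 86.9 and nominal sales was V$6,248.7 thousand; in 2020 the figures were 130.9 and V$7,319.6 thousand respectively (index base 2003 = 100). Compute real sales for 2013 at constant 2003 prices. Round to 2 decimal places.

Real sales = Nominal / (price index/100) = 6248.7 / 0.869 = 7190.68.

V$7,190.68 thousand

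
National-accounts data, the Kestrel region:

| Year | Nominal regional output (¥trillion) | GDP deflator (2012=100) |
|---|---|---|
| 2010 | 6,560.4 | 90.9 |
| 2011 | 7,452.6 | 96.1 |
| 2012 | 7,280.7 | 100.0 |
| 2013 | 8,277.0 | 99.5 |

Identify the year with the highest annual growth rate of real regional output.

2011: real = 7452.6/0.961 = 7755.05; growth vs 2010 (7217.16) = 7.45%.
2012: real = 7280.7/1.000 = 7280.70; growth vs 2011 (7755.05) = -6.12%.
2013: real = 8277.0/0.995 = 8318.59; growth vs 2012 (7280.70) = 14.26%.

2013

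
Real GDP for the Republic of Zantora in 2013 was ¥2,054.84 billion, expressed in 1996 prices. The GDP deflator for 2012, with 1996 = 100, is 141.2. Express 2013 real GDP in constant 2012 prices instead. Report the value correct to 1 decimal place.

¥2,901.4 billion

Real GDP in 2012 prices = Real GDP in 1996 prices × (P_2012/P_1996) = 2054.84 × 1.412 = 2901.43.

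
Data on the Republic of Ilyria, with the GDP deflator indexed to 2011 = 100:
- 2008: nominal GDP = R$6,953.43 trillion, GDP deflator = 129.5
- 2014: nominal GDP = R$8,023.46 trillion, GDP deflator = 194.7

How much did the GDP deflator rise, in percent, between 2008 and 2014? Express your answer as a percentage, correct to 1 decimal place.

Price-level change = 194.7 / 129.5 − 1 = 0.5035.

50.3%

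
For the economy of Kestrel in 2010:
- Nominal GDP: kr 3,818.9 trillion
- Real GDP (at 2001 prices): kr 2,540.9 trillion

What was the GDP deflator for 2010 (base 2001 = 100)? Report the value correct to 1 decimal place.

150.3

GDP deflator = (Nominal / Real) × 100 = 3818.9 / 2540.9 × 100 = 150.30.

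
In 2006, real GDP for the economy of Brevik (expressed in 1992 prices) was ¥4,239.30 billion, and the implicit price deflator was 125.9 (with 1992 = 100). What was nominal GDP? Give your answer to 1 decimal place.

Nominal GDP = Real × (implicit price deflator/100) = 4239.30 × 1.259 = 5337.28.

¥5,337.3 billion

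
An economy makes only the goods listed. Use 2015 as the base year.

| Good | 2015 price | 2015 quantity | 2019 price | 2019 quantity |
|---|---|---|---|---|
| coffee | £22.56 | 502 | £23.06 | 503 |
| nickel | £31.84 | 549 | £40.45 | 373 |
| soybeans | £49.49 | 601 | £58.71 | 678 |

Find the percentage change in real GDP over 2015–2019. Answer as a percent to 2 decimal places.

-3.02%

Real GDP 2015 = Nominal GDP 2015 = 22.56·502 + 31.84·549 + 49.49·601 = 58548.77.
Real GDP 2019 (at 2015 prices) = 22.56·503 + 31.84·373 + 49.49·678 = 56778.22.
Real growth = 56778.22/58548.77 − 1 = -0.0302.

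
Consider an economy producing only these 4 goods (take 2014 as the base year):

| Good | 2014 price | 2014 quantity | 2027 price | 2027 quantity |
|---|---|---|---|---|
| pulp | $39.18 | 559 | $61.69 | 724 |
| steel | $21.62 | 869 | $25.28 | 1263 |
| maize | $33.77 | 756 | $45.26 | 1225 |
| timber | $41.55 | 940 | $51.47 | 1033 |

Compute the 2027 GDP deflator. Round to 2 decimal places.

132.32

Nominal GDP 2027 = 61.69·724 + 25.28·1263 + 45.26·1225 + 51.47·1033 = 185204.21.
Real GDP 2027 (at 2014 prices) = 39.18·724 + 21.62·1263 + 33.77·1225 + 41.55·1033 = 139961.78.
Deflator = Nominal/Real × 100 = 185204.21/139961.78 × 100 = 132.325.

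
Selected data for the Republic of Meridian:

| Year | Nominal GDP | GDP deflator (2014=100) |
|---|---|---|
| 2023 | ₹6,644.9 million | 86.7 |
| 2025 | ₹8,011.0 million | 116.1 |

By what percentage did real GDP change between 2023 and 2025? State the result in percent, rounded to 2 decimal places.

-9.97%

Real GDP 2023 = 6644.9 / 0.867 = 7664.24.
Real GDP 2025 = 8011.0 / 1.161 = 6900.09.
Real growth = 6900.09 / 7664.24 − 1 = -0.0997.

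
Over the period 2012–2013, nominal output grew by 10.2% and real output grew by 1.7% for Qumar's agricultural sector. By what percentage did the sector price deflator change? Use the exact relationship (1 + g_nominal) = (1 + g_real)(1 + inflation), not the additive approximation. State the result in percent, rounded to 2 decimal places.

(1 + g_nom) = (1 + g_real)(1 + π), so π = 1.1020 / 1.0170 − 1 = 0.08358.

8.36%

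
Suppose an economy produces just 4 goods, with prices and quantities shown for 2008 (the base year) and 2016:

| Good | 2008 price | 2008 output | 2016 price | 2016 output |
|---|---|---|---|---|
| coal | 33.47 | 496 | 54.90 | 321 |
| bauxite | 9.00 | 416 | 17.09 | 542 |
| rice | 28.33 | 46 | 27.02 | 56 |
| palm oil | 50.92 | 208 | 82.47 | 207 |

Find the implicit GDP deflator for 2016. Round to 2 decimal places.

Nominal GDP 2016 = 54.90·321 + 17.09·542 + 27.02·56 + 82.47·207 = 45470.09.
Real GDP 2016 (at 2008 prices) = 33.47·321 + 9.00·542 + 28.33·56 + 50.92·207 = 27748.79.
Deflator = Nominal/Real × 100 = 45470.09/27748.79 × 100 = 163.863.

163.86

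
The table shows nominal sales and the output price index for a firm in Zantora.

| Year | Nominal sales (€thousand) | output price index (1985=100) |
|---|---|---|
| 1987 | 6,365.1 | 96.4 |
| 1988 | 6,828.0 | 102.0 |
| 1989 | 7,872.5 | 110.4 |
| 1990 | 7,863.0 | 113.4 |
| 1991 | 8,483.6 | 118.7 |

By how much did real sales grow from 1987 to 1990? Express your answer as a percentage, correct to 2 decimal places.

Real sales 1987 = 6365.1/0.964 = 6602.80.
Real sales 1990 = 7863.0/1.134 = 6933.86.
Change = 6933.86/6602.80 − 1 = 0.0501.

5.01%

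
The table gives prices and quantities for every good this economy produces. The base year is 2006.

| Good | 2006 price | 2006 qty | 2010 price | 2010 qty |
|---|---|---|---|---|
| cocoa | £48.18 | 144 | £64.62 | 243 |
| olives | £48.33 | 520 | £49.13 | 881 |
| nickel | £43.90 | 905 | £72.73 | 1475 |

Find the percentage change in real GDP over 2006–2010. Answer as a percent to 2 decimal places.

65.79%

Real GDP 2006 = Nominal GDP 2006 = 48.18·144 + 48.33·520 + 43.90·905 = 71799.02.
Real GDP 2010 (at 2006 prices) = 48.18·243 + 48.33·881 + 43.90·1475 = 119038.97.
Real growth = 119038.97/71799.02 − 1 = 0.6579.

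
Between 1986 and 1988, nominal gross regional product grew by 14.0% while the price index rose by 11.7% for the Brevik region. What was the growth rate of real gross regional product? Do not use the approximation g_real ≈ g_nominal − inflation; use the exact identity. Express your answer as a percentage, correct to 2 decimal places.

(1 + g_nom) = (1 + g_real)(1 + π), so g_real = 1.1400 / 1.1170 − 1 = 0.02059.

2.06%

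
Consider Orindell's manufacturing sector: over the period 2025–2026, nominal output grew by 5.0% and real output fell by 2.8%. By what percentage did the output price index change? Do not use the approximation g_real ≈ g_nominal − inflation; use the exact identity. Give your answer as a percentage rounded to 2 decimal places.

8.02%

(1 + g_nom) = (1 + g_real)(1 + π), so π = 1.0500 / 0.9720 − 1 = 0.08025.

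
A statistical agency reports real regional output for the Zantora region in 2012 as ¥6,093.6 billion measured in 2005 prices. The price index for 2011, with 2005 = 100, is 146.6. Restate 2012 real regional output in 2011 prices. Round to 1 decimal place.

¥8,933.2 billion

Real regional output in 2011 prices = Real regional output in 2005 prices × (P_2011/P_2005) = 6093.6 × 1.466 = 8933.22.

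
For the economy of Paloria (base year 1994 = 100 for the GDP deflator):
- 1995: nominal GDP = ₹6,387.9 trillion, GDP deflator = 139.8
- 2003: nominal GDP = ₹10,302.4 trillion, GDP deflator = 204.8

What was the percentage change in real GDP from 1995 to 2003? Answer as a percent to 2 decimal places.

Real GDP 1995 = 6387.9 / 1.398 = 4569.31.
Real GDP 2003 = 10302.4 / 2.048 = 5030.47.
Real growth = 5030.47 / 4569.31 − 1 = 0.1009.

10.09%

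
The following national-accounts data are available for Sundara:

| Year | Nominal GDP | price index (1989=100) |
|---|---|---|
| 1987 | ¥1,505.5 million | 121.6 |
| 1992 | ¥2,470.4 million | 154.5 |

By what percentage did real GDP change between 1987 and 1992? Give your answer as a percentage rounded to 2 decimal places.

29.15%

Real GDP 1987 = 1505.5 / 1.216 = 1238.08.
Real GDP 1992 = 2470.4 / 1.545 = 1598.96.
Real growth = 1598.96 / 1238.08 − 1 = 0.2915.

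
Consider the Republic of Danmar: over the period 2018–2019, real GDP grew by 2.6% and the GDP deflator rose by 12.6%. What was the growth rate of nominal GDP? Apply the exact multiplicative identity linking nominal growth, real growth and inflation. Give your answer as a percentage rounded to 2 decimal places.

15.53%

(1 + g_nom) = (1 + g_real)(1 + π) = 1.0260 × 1.1260 = 1.15528.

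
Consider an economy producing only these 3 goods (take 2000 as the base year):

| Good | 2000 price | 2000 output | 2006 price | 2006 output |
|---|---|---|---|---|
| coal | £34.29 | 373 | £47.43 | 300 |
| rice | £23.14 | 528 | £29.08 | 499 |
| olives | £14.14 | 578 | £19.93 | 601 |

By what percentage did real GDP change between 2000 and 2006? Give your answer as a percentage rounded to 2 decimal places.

-8.59%

Real GDP 2000 = Nominal GDP 2000 = 34.29·373 + 23.14·528 + 14.14·578 = 33181.01.
Real GDP 2006 (at 2000 prices) = 34.29·300 + 23.14·499 + 14.14·601 = 30332.00.
Real growth = 30332.00/33181.01 − 1 = -0.0859.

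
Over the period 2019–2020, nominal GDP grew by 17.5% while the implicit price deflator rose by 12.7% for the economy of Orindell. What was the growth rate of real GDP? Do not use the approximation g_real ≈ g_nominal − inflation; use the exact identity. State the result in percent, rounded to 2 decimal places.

4.26%

(1 + g_nom) = (1 + g_real)(1 + π), so g_real = 1.1750 / 1.1270 − 1 = 0.04259.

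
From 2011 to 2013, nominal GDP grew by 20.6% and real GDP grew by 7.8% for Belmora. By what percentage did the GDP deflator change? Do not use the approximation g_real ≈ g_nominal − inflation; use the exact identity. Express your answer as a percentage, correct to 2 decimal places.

(1 + g_nom) = (1 + g_real)(1 + π), so π = 1.2060 / 1.0780 − 1 = 0.11874.

11.87%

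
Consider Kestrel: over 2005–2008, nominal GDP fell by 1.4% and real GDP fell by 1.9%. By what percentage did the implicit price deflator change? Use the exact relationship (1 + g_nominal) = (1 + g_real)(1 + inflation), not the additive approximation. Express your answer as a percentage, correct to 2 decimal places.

0.51%

(1 + g_nom) = (1 + g_real)(1 + π), so π = 0.9860 / 0.9810 − 1 = 0.00510.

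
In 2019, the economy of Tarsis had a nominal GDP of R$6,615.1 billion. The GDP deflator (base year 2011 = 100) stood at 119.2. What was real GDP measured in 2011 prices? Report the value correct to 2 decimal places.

Real GDP = Nominal / (GDP deflator/100) = 6615.1 / 1.192 = 5549.58.

R$5,549.58 billion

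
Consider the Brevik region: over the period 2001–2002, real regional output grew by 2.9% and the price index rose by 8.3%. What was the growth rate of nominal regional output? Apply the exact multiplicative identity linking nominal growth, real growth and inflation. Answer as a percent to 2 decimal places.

11.44%

(1 + g_nom) = (1 + g_real)(1 + π) = 1.0290 × 1.0830 = 1.11441.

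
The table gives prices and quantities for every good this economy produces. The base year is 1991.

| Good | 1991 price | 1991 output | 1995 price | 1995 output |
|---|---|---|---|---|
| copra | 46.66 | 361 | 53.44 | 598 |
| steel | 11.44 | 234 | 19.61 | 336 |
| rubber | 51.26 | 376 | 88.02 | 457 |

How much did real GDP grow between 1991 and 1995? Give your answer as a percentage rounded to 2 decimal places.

Real GDP 1991 = Nominal GDP 1991 = 46.66·361 + 11.44·234 + 51.26·376 = 38794.98.
Real GDP 1995 (at 1991 prices) = 46.66·598 + 11.44·336 + 51.26·457 = 55172.34.
Real growth = 55172.34/38794.98 − 1 = 0.4222.

42.22%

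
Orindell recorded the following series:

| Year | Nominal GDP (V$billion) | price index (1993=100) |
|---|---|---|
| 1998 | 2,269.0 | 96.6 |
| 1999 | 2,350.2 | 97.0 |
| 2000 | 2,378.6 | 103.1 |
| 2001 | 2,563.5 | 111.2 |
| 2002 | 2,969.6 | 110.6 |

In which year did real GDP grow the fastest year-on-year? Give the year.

1999: real = 2350.2/0.970 = 2422.89; growth vs 1998 (2348.86) = 3.15%.
2000: real = 2378.6/1.031 = 2307.08; growth vs 1999 (2422.89) = -4.78%.
2001: real = 2563.5/1.112 = 2305.31; growth vs 2000 (2307.08) = -0.08%.
2002: real = 2969.6/1.106 = 2684.99; growth vs 2001 (2305.31) = 16.47%.

2002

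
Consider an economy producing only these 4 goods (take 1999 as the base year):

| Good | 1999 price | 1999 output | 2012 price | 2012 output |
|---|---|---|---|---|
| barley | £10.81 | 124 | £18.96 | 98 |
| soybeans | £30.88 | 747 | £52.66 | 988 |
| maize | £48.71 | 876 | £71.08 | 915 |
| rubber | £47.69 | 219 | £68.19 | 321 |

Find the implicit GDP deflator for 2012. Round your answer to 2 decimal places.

153.98

Nominal GDP 2012 = 18.96·98 + 52.66·988 + 71.08·915 + 68.19·321 = 140813.35.
Real GDP 2012 (at 1999 prices) = 10.81·98 + 30.88·988 + 48.71·915 + 47.69·321 = 91446.96.
Deflator = Nominal/Real × 100 = 140813.35/91446.96 × 100 = 153.984.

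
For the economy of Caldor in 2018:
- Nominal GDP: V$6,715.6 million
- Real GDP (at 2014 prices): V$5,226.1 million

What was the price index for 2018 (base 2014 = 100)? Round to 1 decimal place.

price index = (Nominal / Real) × 100 = 6715.6 / 5226.1 × 100 = 128.50.

128.5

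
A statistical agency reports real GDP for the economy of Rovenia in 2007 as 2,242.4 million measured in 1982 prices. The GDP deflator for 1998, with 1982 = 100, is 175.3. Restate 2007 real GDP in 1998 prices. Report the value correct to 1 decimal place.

Real GDP in 1998 prices = Real GDP in 1982 prices × (P_1998/P_1982) = 2242.4 × 1.753 = 3930.93.

3,930.9 million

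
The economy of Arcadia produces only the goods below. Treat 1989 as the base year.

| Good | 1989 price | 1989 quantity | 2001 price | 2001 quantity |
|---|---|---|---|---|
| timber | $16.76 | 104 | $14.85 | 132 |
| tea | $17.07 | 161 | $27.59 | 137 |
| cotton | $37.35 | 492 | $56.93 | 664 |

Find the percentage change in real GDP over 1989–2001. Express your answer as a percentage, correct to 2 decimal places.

28.35%

Real GDP 1989 = Nominal GDP 1989 = 16.76·104 + 17.07·161 + 37.35·492 = 22867.51.
Real GDP 2001 (at 1989 prices) = 16.76·132 + 17.07·137 + 37.35·664 = 29351.31.
Real growth = 29351.31/22867.51 − 1 = 0.2835.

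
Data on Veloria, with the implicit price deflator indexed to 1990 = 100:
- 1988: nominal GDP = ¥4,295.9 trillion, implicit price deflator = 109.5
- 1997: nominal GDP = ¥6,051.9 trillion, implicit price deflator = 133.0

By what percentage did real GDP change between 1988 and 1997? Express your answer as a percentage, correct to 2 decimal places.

Real GDP 1988 = 4295.9 / 1.095 = 3923.20.
Real GDP 1997 = 6051.9 / 1.330 = 4550.30.
Real growth = 4550.30 / 3923.20 − 1 = 0.1598.

15.98%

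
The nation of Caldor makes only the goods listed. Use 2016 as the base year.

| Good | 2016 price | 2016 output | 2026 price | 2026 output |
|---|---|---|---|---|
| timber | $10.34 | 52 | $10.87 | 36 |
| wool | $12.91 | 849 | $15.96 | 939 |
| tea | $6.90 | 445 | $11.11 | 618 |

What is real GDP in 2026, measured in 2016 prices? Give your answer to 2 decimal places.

Real GDP 2026 = Σ (p_2016 × q_2026) = 10.34·36 + 12.91·939 + 6.90·618 = 16758.93.

$16758.93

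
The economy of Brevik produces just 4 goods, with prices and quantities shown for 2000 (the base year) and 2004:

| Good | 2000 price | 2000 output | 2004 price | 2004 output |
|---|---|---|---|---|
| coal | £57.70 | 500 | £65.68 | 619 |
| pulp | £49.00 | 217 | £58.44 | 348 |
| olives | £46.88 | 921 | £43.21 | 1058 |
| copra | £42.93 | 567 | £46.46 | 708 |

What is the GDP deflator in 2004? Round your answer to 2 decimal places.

Nominal GDP 2004 = 65.68·619 + 58.44·348 + 43.21·1058 + 46.46·708 = 139602.90.
Real GDP 2004 (at 2000 prices) = 57.70·619 + 49.00·348 + 46.88·1058 + 42.93·708 = 132761.78.
Deflator = Nominal/Real × 100 = 139602.90/132761.78 × 100 = 105.153.

105.15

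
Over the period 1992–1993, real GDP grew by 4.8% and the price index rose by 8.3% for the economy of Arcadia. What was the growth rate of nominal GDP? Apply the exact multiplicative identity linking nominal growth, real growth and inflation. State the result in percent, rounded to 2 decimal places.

(1 + g_nom) = (1 + g_real)(1 + π) = 1.0480 × 1.0830 = 1.13498.

13.50%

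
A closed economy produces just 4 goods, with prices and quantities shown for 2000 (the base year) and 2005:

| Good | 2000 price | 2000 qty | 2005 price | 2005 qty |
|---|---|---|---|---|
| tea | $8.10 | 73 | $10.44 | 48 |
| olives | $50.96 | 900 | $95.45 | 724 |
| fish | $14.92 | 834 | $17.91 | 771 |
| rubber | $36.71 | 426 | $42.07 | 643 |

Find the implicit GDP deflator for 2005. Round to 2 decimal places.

152.60

Nominal GDP 2005 = 10.44·48 + 95.45·724 + 17.91·771 + 42.07·643 = 110466.54.
Real GDP 2005 (at 2000 prices) = 8.10·48 + 50.96·724 + 14.92·771 + 36.71·643 = 72391.69.
Deflator = Nominal/Real × 100 = 110466.54/72391.69 × 100 = 152.596.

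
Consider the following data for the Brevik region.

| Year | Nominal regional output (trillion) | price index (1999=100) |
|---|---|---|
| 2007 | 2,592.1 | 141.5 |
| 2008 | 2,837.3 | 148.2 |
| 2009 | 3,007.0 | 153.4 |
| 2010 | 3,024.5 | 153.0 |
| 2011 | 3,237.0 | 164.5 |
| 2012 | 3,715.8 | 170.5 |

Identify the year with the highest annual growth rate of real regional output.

2008: real = 2837.3/1.482 = 1914.51; growth vs 2007 (1831.87) = 4.51%.
2009: real = 3007.0/1.534 = 1960.23; growth vs 2008 (1914.51) = 2.39%.
2010: real = 3024.5/1.530 = 1976.80; growth vs 2009 (1960.23) = 0.85%.
2011: real = 3237.0/1.645 = 1967.78; growth vs 2010 (1976.80) = -0.46%.
2012: real = 3715.8/1.705 = 2179.35; growth vs 2011 (1967.78) = 10.75%.

2012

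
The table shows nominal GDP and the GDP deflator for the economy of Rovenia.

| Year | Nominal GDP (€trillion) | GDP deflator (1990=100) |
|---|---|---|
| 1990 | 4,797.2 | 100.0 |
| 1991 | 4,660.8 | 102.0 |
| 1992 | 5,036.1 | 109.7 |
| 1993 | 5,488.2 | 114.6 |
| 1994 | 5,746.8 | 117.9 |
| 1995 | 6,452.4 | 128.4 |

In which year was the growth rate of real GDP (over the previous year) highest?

1991: real = 4660.8/1.020 = 4569.41; growth vs 1990 (4797.20) = -4.75%.
1992: real = 5036.1/1.097 = 4590.79; growth vs 1991 (4569.41) = 0.47%.
1993: real = 5488.2/1.146 = 4789.01; growth vs 1992 (4590.79) = 4.32%.
1994: real = 5746.8/1.179 = 4874.30; growth vs 1993 (4789.01) = 1.78%.
1995: real = 6452.4/1.284 = 5025.23; growth vs 1994 (4874.30) = 3.10%.

1993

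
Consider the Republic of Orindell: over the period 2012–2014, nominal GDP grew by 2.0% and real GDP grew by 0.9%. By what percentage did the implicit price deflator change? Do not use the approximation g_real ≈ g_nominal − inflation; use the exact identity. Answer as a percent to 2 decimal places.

1.09%

(1 + g_nom) = (1 + g_real)(1 + π), so π = 1.0200 / 1.0090 − 1 = 0.01090.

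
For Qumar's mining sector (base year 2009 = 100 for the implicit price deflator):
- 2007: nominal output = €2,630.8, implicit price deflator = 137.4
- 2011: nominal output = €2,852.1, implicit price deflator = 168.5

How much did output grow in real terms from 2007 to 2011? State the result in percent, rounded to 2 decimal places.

-11.60%

Deflate each year: 2007 → 2630.8/1.374 = 1914.70; 2011 → 2852.1/1.685 = 1692.64.
So real output changed by 1692.64/1914.70 − 1 = -0.1160, i.e. -11.60%.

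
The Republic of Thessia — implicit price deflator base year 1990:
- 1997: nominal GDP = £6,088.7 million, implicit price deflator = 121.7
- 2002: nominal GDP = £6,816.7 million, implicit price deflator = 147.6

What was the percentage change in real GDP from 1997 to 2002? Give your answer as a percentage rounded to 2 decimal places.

-7.69%

Deflate each year: 1997 → 6088.7/1.217 = 5003.04; 2002 → 6816.7/1.476 = 4618.36.
So real GDP changed by 4618.36/5003.04 − 1 = -0.0769, i.e. -7.69%.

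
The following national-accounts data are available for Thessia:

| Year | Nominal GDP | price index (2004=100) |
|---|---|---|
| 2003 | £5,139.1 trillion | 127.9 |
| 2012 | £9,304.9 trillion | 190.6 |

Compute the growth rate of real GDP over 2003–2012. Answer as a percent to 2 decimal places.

21.50%

Real GDP 2003 = 5139.1 / 1.279 = 4018.06.
Real GDP 2012 = 9304.9 / 1.906 = 4881.90.
Real growth = 4881.90 / 4018.06 − 1 = 0.2150.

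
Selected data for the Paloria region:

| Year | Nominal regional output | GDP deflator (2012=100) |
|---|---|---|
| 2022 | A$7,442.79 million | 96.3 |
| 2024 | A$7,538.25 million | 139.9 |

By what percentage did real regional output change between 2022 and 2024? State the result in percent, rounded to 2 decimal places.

-30.28%

Deflate each year: 2022 → 7442.79/0.963 = 7728.75; 2024 → 7538.25/1.399 = 5388.31.
So real regional output changed by 5388.31/7728.75 − 1 = -0.3028, i.e. -30.28%.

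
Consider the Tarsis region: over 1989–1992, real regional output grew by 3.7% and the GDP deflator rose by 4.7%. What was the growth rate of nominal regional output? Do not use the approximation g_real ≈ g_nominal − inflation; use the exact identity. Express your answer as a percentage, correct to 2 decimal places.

(1 + g_nom) = (1 + g_real)(1 + π) = 1.0370 × 1.0470 = 1.08574.

8.57%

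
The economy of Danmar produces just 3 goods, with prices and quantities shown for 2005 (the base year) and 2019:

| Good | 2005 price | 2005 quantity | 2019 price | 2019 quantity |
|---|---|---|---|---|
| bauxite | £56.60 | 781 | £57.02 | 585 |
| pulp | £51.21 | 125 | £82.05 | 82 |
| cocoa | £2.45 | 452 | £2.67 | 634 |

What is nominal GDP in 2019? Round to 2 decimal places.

£41777.58

Nominal GDP 2019 = Σ (p_2019 × q_2019) = 57.02·585 + 82.05·82 + 2.67·634 = 41777.58.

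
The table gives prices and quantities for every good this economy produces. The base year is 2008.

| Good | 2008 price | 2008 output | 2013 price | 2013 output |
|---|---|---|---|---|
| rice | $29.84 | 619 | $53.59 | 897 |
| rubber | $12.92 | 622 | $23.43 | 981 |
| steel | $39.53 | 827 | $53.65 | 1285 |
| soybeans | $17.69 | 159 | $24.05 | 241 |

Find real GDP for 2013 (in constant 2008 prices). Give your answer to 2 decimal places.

Real GDP 2013 = Σ (p_2008 × q_2013) = 29.84·897 + 12.92·981 + 39.53·1285 + 17.69·241 = 94500.34.

$94500.34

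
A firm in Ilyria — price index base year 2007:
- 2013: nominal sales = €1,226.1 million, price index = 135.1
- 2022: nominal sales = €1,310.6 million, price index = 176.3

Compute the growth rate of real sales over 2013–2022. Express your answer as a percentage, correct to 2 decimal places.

-18.09%

Deflate each year: 2013 → 1226.1/1.351 = 907.55; 2022 → 1310.6/1.763 = 743.39.
So real sales changed by 743.39/907.55 − 1 = -0.1809, i.e. -18.09%.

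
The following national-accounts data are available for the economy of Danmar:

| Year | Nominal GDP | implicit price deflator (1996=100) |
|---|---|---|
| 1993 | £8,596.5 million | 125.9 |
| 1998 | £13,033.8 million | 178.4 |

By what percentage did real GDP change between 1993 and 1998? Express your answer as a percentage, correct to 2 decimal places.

Deflate each year: 1993 → 8596.5/1.259 = 6828.04; 1998 → 13033.8/1.784 = 7305.94.
So real GDP changed by 7305.94/6828.04 − 1 = 0.0700, i.e. 7.00%.

7.00%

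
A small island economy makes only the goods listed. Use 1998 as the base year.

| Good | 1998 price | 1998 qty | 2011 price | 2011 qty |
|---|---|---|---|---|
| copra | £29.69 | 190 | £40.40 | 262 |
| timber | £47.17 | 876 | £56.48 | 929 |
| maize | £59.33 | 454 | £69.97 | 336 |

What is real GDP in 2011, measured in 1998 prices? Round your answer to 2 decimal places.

£71534.59

Real GDP 2011 = Σ (p_1998 × q_2011) = 29.69·262 + 47.17·929 + 59.33·336 = 71534.59.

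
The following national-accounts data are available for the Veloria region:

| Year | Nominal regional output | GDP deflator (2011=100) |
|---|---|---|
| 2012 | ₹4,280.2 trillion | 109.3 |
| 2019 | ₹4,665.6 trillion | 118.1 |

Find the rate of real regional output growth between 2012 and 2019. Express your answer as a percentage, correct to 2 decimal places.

Real regional output 2012 = 4280.2 / 1.093 = 3916.01.
Real regional output 2019 = 4665.6 / 1.181 = 3950.55.
Real growth = 3950.55 / 3916.01 − 1 = 0.0088.

0.88%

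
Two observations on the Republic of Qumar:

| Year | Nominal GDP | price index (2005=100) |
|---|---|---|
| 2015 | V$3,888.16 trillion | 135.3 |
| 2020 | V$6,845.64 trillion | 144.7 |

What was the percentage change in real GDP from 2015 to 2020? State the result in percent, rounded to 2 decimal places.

Deflate each year: 2015 → 3888.16/1.353 = 2873.73; 2020 → 6845.64/1.447 = 4730.92.
So real GDP changed by 4730.92/2873.73 − 1 = 0.6463, i.e. 64.63%.

64.63%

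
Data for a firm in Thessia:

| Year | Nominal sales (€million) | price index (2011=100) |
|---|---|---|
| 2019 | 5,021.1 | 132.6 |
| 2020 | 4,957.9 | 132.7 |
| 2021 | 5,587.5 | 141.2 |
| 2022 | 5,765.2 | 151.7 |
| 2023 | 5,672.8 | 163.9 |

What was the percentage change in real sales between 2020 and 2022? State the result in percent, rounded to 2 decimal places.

1.72%

Real sales 2020 = 4957.9/1.327 = 3736.17.
Real sales 2022 = 5765.2/1.517 = 3800.40.
Change = 3800.40/3736.17 − 1 = 0.0172.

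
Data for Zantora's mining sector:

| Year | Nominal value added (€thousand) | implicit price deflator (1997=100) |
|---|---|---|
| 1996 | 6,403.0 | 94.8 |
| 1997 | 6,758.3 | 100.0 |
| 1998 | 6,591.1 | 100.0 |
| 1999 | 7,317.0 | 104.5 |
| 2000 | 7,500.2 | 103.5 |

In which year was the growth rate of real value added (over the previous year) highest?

1997: real = 6758.3/1.000 = 6758.30; growth vs 1996 (6754.22) = 0.06%.
1998: real = 6591.1/1.000 = 6591.10; growth vs 1997 (6758.30) = -2.47%.
1999: real = 7317.0/1.045 = 7001.91; growth vs 1998 (6591.10) = 6.23%.
2000: real = 7500.2/1.035 = 7246.57; growth vs 1999 (7001.91) = 3.49%.

1999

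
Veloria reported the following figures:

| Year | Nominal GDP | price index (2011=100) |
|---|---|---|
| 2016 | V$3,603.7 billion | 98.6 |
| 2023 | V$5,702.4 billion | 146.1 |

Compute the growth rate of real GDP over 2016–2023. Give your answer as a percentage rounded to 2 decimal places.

6.79%

Real GDP 2016 = 3603.7 / 0.986 = 3654.87.
Real GDP 2023 = 5702.4 / 1.461 = 3903.08.
Real growth = 3903.08 / 3654.87 − 1 = 0.0679.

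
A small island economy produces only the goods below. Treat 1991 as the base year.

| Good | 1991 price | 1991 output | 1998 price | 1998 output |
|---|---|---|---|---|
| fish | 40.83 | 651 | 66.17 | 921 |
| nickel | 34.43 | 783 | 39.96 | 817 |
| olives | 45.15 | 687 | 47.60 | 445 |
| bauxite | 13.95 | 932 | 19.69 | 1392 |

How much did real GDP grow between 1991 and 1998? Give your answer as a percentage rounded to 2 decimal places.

7.88%

Real GDP 1991 = Nominal GDP 1991 = 40.83·651 + 34.43·783 + 45.15·687 + 13.95·932 = 97558.47.
Real GDP 1998 (at 1991 prices) = 40.83·921 + 34.43·817 + 45.15·445 + 13.95·1392 = 105243.89.
Real growth = 105243.89/97558.47 − 1 = 0.0788.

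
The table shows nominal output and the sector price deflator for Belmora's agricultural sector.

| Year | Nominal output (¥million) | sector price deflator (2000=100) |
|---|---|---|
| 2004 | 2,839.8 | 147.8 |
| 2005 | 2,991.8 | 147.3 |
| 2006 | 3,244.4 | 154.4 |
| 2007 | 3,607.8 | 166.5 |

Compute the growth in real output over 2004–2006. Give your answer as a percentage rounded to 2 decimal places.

9.36%

Real output 2004 = 2839.8/1.478 = 1921.38.
Real output 2006 = 3244.4/1.544 = 2101.30.
Change = 2101.30/1921.38 − 1 = 0.0936.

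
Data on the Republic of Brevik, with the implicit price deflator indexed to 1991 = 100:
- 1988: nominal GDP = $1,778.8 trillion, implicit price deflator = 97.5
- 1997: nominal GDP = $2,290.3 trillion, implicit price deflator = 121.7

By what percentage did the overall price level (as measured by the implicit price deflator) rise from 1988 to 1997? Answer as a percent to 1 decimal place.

Price-level change = 121.7 / 97.5 − 1 = 0.2482.

24.8%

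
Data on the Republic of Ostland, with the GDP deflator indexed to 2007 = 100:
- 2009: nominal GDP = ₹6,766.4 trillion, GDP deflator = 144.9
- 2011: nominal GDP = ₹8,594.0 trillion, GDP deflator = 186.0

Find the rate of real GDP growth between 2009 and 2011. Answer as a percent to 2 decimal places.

Real GDP 2009 = 6766.4 / 1.449 = 4669.70.
Real GDP 2011 = 8594.0 / 1.860 = 4620.43.
Real growth = 4620.43 / 4669.70 − 1 = -0.0106.

-1.06%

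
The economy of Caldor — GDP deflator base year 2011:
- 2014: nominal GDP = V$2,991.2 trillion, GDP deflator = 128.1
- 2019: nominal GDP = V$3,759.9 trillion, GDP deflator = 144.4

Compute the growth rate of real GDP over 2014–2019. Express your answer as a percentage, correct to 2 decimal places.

Real GDP 2014 = 2991.2 / 1.281 = 2335.05.
Real GDP 2019 = 3759.9 / 1.444 = 2603.81.
Real growth = 2603.81 / 2335.05 − 1 = 0.1151.

11.51%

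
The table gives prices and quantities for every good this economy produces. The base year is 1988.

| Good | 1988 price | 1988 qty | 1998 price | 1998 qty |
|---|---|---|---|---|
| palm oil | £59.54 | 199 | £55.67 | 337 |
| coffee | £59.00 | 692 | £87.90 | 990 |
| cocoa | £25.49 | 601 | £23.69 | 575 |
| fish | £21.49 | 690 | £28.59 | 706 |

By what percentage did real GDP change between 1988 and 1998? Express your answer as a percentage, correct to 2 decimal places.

Real GDP 1988 = Nominal GDP 1988 = 59.54·199 + 59.00·692 + 25.49·601 + 21.49·690 = 82824.05.
Real GDP 1998 (at 1988 prices) = 59.54·337 + 59.00·990 + 25.49·575 + 21.49·706 = 108303.67.
Real growth = 108303.67/82824.05 − 1 = 0.3076.

30.76%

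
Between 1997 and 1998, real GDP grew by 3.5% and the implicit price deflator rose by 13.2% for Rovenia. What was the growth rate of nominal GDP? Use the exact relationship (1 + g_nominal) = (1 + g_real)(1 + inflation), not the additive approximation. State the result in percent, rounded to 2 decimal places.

(1 + g_nom) = (1 + g_real)(1 + π) = 1.0350 × 1.1320 = 1.17162.

17.16%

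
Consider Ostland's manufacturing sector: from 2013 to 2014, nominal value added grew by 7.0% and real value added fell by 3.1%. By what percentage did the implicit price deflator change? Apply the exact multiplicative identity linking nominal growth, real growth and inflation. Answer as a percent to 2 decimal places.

10.42%

(1 + g_nom) = (1 + g_real)(1 + π), so π = 1.0700 / 0.9690 − 1 = 0.10423.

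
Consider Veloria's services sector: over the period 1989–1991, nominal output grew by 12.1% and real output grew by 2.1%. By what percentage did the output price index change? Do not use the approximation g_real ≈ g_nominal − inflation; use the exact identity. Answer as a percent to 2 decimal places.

(1 + g_nom) = (1 + g_real)(1 + π), so π = 1.1210 / 1.0210 − 1 = 0.09794.

9.79%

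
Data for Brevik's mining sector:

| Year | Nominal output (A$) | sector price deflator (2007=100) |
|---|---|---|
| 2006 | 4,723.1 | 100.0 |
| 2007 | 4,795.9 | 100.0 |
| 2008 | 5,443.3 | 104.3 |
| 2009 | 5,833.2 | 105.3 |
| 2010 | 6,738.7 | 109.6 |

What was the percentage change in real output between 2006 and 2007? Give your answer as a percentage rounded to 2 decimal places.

1.54%

Real output 2006 = 4723.1/1.000 = 4723.10.
Real output 2007 = 4795.9/1.000 = 4795.90.
Change = 4795.90/4723.10 − 1 = 0.0154.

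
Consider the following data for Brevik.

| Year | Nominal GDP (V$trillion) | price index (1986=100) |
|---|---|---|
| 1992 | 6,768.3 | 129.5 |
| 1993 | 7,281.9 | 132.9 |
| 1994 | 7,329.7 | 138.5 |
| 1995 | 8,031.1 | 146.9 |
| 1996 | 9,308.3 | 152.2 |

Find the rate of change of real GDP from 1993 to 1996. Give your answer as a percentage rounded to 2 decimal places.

11.62%

Real GDP 1993 = 7281.9/1.329 = 5479.23.
Real GDP 1996 = 9308.3/1.522 = 6115.83.
Change = 6115.83/5479.23 − 1 = 0.1162.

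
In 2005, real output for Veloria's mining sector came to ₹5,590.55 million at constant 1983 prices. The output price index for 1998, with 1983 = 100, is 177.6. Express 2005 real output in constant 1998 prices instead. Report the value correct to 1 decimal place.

₹9,928.8 million

Real output in 1998 prices = Real output in 1983 prices × (P_1998/P_1983) = 5590.55 × 1.776 = 9928.82.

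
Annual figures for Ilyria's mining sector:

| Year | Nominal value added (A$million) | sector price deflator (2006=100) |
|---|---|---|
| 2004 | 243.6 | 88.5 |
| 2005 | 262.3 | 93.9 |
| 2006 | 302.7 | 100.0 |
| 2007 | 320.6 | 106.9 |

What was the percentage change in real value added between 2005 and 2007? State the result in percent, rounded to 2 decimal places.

Real value added 2005 = 262.3/0.939 = 279.34.
Real value added 2007 = 320.6/1.069 = 299.91.
Change = 299.91/279.34 − 1 = 0.0736.

7.36%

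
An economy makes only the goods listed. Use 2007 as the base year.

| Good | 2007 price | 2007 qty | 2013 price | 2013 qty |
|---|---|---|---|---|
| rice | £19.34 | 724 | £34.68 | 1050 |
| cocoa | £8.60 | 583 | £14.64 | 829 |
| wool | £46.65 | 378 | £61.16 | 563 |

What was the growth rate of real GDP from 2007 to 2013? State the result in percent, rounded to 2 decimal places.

Real GDP 2007 = Nominal GDP 2007 = 19.34·724 + 8.60·583 + 46.65·378 = 36649.66.
Real GDP 2013 (at 2007 prices) = 19.34·1050 + 8.60·829 + 46.65·563 = 53700.35.
Real growth = 53700.35/36649.66 − 1 = 0.4652.

46.52%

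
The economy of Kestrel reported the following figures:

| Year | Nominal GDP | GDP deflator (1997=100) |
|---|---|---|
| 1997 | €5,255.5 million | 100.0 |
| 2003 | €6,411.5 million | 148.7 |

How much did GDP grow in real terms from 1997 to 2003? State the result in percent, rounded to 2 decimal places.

Real GDP 1997 = 5255.5 / 1.000 = 5255.50.
Real GDP 2003 = 6411.5 / 1.487 = 4311.70.
Real growth = 4311.70 / 5255.50 − 1 = -0.1796.

-17.96%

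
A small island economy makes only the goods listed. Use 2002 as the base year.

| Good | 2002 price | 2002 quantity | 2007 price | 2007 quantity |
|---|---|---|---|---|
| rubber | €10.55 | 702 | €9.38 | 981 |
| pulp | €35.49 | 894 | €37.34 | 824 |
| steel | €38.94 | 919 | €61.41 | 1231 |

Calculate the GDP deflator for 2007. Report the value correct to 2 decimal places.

Nominal GDP 2007 = 9.38·981 + 37.34·824 + 61.41·1231 = 115565.65.
Real GDP 2007 (at 2002 prices) = 10.55·981 + 35.49·824 + 38.94·1231 = 87528.45.
Deflator = Nominal/Real × 100 = 115565.65/87528.45 × 100 = 132.032.

132.03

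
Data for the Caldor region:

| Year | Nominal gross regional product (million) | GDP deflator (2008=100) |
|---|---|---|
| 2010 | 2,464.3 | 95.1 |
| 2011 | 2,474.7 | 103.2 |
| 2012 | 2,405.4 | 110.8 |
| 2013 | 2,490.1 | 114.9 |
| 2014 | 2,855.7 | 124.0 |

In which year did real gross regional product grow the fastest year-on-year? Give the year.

2011: real = 2474.7/1.032 = 2397.97; growth vs 2010 (2591.27) = -7.46%.
2012: real = 2405.4/1.108 = 2170.94; growth vs 2011 (2397.97) = -9.47%.
2013: real = 2490.1/1.149 = 2167.19; growth vs 2012 (2170.94) = -0.17%.
2014: real = 2855.7/1.240 = 2302.98; growth vs 2013 (2167.19) = 6.27%.

2014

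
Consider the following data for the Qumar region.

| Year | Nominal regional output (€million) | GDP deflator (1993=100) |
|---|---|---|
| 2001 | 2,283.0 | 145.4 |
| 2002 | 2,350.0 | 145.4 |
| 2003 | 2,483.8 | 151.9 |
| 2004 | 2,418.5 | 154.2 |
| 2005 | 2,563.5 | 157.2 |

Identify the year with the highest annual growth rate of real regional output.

2005

2002: real = 2350.0/1.454 = 1616.23; growth vs 2001 (1570.15) = 2.93%.
2003: real = 2483.8/1.519 = 1635.15; growth vs 2002 (1616.23) = 1.17%.
2004: real = 2418.5/1.542 = 1568.42; growth vs 2003 (1635.15) = -4.08%.
2005: real = 2563.5/1.572 = 1630.73; growth vs 2004 (1568.42) = 3.97%.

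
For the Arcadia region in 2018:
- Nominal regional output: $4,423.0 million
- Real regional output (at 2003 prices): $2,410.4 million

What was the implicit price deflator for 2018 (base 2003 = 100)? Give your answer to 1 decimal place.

implicit price deflator = (Nominal / Real) × 100 = 4423.0 / 2410.4 × 100 = 183.50.

183.5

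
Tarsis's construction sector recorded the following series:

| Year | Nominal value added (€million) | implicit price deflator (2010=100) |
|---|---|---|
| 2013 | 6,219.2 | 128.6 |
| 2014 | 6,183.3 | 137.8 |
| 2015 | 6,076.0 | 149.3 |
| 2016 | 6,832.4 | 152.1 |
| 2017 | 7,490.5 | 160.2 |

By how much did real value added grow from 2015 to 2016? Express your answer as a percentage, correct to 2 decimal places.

Real value added 2015 = 6076.0/1.493 = 4069.66.
Real value added 2016 = 6832.4/1.521 = 4492.04.
Change = 4492.04/4069.66 − 1 = 0.1038.

10.38%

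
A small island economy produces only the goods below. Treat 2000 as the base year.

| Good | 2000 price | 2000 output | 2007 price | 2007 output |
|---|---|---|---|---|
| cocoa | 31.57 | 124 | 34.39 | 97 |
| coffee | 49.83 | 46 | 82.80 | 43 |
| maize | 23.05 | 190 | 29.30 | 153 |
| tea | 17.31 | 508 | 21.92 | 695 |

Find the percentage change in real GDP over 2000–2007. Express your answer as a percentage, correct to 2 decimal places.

Real GDP 2000 = Nominal GDP 2000 = 31.57·124 + 49.83·46 + 23.05·190 + 17.31·508 = 19379.84.
Real GDP 2007 (at 2000 prices) = 31.57·97 + 49.83·43 + 23.05·153 + 17.31·695 = 20762.08.
Real growth = 20762.08/19379.84 − 1 = 0.0713.

7.13%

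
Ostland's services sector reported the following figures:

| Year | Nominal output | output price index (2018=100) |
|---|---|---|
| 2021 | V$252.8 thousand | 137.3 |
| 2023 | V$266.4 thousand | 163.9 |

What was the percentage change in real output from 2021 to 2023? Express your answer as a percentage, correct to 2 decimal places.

-11.72%

Real output 2021 = 252.8 / 1.373 = 184.12.
Real output 2023 = 266.4 / 1.639 = 162.54.
Real growth = 162.54 / 184.12 − 1 = -0.1172.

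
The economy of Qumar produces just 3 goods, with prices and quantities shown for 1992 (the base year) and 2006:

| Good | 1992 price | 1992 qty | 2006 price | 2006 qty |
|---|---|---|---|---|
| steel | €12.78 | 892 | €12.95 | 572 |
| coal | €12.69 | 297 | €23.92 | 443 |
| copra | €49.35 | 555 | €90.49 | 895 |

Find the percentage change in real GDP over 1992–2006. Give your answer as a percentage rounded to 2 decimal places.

Real GDP 1992 = Nominal GDP 1992 = 12.78·892 + 12.69·297 + 49.35·555 = 42557.94.
Real GDP 2006 (at 1992 prices) = 12.78·572 + 12.69·443 + 49.35·895 = 57100.08.
Real growth = 57100.08/42557.94 − 1 = 0.3417.

34.17%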